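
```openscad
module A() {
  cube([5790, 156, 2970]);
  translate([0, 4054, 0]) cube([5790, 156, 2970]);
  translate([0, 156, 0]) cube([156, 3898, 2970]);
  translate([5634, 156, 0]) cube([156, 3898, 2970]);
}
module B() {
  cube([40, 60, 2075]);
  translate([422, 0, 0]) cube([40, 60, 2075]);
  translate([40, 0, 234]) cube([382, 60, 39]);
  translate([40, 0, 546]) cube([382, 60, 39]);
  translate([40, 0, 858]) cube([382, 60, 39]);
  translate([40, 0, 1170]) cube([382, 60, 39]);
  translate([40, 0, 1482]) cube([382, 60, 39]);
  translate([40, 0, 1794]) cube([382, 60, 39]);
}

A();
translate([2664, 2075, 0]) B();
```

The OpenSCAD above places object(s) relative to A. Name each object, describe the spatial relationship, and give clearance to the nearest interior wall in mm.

Clearances: x = 2508, y = 1919; minimum 1919 mm.

A is a house frame. B is a ladder. The ladder sits inside the house frame, centred. The clearance to the nearest interior wall is 1919 mm.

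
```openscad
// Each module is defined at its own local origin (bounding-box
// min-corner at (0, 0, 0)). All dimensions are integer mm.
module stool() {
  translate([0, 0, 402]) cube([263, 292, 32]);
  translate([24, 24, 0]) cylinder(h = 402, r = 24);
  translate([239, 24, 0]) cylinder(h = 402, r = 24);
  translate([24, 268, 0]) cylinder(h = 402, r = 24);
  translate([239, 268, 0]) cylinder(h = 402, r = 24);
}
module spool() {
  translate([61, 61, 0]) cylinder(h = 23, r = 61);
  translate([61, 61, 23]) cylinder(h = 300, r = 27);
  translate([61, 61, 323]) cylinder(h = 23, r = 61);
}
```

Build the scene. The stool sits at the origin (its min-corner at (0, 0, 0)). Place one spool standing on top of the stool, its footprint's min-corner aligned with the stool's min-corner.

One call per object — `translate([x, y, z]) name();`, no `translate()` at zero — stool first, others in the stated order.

stool();
translate([0, 0, 434]) spool();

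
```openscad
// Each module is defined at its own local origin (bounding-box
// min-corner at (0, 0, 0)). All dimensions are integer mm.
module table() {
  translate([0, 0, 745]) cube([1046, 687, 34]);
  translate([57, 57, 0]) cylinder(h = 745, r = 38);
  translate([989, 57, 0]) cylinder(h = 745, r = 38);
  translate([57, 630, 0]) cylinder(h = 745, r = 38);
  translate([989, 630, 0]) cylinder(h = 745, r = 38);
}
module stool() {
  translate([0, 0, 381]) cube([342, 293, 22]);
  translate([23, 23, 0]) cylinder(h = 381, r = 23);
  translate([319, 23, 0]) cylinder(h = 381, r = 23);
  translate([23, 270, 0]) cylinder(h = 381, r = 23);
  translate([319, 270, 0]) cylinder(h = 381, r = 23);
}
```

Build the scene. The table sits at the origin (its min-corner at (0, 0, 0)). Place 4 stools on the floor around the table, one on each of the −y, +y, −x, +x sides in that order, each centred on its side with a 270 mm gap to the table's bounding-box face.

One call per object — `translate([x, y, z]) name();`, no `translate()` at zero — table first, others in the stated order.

table();
translate([352, -563, 0]) stool();
translate([352, 957, 0]) stool();
translate([-612, 197, 0]) stool();
translate([1316, 197, 0]) stool();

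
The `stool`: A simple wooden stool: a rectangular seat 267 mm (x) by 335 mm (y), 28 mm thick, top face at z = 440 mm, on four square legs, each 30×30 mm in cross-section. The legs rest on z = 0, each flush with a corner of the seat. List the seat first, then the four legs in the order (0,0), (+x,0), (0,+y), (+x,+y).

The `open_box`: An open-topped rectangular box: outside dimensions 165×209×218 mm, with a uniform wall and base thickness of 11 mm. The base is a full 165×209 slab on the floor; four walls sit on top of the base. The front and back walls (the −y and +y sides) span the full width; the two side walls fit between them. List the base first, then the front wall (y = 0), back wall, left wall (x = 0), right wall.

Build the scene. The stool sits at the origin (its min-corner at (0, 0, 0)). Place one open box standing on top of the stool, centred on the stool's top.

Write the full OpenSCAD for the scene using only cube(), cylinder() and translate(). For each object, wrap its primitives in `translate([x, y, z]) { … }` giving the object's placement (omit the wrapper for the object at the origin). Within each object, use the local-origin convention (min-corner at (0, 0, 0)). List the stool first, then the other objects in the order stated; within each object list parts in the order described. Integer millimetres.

translate([0, 0, 412]) cube([267, 335, 28]);
cube([30, 30, 412]);
translate([237, 0, 0]) cube([30, 30, 412]);
translate([0, 305, 0]) cube([30, 30, 412]);
translate([237, 305, 0]) cube([30, 30, 412]);
translate([51, 63, 440]) {
  cube([165, 209, 11]);
  translate([0, 0, 11]) cube([165, 11, 207]);
  translate([0, 198, 11]) cube([165, 11, 207]);
  translate([0, 11, 11]) cube([11, 187, 207]);
  translate([154, 11, 11]) cube([11, 187, 207]);
}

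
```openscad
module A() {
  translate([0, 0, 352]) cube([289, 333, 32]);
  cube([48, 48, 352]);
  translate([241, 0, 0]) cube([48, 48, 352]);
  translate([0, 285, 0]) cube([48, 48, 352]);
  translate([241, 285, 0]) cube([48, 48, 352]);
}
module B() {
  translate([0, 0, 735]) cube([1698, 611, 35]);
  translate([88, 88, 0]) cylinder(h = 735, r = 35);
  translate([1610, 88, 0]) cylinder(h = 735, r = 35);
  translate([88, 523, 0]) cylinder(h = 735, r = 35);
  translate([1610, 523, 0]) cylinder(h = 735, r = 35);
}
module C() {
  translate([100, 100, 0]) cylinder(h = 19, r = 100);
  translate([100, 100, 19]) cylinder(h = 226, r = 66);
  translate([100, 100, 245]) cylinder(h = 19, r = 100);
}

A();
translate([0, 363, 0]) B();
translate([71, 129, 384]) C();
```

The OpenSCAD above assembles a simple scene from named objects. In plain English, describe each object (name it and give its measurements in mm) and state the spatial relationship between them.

A is a four-legged stool. The seat is 289×333 mm, 32 mm thick, top at z = 384 mm. It stands on four square legs, each 48×48 mm in cross-section, from z = 0 to the seat underside, each flush with a corner of the seat.

B is a table: top 1698 mm (x) × 611 mm (y), 35 mm thick, upper face at z = 770 mm, on four round legs of 70 mm diameter, each leg's bounding box inset 53 mm from the nearest pair of top edges, running from z = 0 to the bottom of the top.

C is a spool: two coaxial disc flanges of radius 100 mm and thickness 19 mm, joined by a core cylinder of radius 66 mm and height 226 mm. The lower flange rests on z = 0 and the three cylinders share a vertical axis.

The table is on the floor beside the stool on its +y side. The spool is on top of the stool.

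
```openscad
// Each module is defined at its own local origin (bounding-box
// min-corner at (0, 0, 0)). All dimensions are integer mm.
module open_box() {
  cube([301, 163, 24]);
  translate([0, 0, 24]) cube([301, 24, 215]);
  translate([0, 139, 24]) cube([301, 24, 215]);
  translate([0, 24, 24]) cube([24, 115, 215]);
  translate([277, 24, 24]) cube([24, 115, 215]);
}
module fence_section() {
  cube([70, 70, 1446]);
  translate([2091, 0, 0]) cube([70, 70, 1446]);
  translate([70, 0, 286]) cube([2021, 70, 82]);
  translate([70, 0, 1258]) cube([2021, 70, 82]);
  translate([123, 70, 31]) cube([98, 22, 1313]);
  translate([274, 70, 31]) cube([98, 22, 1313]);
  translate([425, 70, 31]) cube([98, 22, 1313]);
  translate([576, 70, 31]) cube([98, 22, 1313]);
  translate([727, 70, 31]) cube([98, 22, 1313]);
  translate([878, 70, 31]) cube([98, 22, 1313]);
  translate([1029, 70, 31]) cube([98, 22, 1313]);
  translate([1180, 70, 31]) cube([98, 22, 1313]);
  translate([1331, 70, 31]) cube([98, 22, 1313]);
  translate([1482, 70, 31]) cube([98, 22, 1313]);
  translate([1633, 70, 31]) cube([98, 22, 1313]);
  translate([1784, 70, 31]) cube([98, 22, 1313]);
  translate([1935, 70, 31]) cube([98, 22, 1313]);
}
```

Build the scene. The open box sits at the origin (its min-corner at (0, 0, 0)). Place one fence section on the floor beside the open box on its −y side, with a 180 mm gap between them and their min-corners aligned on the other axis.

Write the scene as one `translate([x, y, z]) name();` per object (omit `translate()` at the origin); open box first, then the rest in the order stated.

open_box();
translate([0, -272, 0]) fence_section();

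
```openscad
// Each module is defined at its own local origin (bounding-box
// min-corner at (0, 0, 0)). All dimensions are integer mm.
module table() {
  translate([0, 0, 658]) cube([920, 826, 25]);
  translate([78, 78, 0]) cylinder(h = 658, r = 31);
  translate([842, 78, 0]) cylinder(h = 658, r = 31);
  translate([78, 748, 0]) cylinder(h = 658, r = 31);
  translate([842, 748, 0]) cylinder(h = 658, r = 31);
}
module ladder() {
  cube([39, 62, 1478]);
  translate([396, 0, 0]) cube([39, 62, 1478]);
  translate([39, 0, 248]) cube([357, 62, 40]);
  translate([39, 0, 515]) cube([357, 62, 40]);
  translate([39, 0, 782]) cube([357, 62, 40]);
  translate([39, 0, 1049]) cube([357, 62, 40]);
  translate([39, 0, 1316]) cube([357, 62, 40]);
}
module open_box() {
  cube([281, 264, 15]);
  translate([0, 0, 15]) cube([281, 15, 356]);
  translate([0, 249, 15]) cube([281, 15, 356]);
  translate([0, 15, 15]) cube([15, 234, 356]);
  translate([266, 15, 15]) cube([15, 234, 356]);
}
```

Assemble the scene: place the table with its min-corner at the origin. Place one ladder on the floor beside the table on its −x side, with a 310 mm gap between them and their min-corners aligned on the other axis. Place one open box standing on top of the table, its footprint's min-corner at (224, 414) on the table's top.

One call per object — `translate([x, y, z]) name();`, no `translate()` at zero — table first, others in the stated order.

table();
translate([-745, 0, 0]) ladder();
translate([224, 414, 683]) open_box();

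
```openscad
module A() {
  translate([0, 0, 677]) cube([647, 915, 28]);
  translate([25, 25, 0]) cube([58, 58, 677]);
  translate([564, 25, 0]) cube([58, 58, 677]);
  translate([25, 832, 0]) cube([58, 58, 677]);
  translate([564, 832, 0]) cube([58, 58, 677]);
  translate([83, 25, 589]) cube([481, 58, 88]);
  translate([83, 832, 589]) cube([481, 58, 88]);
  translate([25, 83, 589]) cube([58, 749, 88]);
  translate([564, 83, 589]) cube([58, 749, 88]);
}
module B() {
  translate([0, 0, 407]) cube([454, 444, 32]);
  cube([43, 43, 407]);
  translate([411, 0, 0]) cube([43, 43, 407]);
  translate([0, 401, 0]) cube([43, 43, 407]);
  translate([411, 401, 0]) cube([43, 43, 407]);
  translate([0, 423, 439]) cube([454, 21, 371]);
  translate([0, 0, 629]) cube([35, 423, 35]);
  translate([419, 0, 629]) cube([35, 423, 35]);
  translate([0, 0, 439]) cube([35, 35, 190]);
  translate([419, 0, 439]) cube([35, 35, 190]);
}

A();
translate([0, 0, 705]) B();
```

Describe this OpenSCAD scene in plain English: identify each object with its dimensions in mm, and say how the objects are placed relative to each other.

A is a table: top 647 mm (x) × 915 mm (y), 28 mm thick, upper face at z = 705 mm, on four 58×58 mm square legs, each inset 25 mm from the nearest pair of top edges, running from z = 0 to the bottom of the top. Four apron rails, 58 mm thick and 88 mm tall, run between adjacent legs with their top edges flush with the underside of the top and their outer faces flush with the legs' outer faces.

B is a chair: 454×444 mm seat, 32 mm thick, top at z = 439 mm, on four 43 mm square corner legs flush with the seat edges. A 21 mm thick backrest slab spans the full seat width, extending 371 mm above the seat top, its back face flush with the seat's +y edge. Two armrests of 35×35 mm section run along each side from the seat's front edge to the front of the backrest, top faces 225 mm above the seat top and outer faces flush with the seat's x-edges; a 35×35 mm post under the front of each armrest stands on the seat at the front corner.

The chair is on top of the table.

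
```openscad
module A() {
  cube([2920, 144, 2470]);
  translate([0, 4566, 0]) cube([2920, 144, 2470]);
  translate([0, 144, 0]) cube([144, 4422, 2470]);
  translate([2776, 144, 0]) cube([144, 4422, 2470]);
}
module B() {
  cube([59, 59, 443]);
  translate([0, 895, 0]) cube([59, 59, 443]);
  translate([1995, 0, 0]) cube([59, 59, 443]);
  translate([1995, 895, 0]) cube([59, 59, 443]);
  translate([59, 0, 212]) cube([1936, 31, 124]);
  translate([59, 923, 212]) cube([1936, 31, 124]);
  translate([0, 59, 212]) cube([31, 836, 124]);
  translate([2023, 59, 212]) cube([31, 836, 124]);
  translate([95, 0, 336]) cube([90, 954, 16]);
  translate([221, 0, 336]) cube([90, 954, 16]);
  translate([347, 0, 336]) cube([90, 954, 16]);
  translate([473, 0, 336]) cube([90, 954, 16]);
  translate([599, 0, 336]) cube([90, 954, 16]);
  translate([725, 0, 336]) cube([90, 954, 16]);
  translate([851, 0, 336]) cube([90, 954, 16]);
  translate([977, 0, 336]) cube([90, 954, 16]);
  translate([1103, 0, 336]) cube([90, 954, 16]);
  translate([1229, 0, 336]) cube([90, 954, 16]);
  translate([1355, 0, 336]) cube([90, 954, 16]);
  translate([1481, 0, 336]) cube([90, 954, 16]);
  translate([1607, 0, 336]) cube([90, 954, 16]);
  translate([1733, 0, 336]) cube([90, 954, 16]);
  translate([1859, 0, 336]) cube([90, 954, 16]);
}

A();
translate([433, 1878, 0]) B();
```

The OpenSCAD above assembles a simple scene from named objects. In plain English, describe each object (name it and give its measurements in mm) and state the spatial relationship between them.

A is the wall frame of a small rectangular building: four walls, each 2470 mm tall and 144 mm thick, enclosing a footprint 2920 mm (x) by 4710 mm (y) outside-to-outside, with no floor or roof. The front and back walls (the −y and +y sides) span the full width; the two side walls fit between them.

B is a bed frame 2054 mm long (x) by 954 mm wide (y). Four 59×59 mm corner posts, 443 mm tall, at the corners of the footprint. Four rails of 31 mm thickness and 124 mm height run between adjacent posts with their undersides at z = 212 mm, their outer faces flush with the outside of the frame (the two x-running rails run between the posts' inner faces; the two y-running rails run between the posts' inner faces). 15 slats, each 90 mm wide (x) and 16 mm thick, lie across the top of the two x-running rails, running the full 954 mm width of the frame in y; the slats are evenly spaced along x between the inner faces of the end posts with equal gaps (rounded down to the nearest mm) at the −x end and between each pair — any rounding remainder accumulates at the +x end.

The bed frame sits inside the house frame, centred.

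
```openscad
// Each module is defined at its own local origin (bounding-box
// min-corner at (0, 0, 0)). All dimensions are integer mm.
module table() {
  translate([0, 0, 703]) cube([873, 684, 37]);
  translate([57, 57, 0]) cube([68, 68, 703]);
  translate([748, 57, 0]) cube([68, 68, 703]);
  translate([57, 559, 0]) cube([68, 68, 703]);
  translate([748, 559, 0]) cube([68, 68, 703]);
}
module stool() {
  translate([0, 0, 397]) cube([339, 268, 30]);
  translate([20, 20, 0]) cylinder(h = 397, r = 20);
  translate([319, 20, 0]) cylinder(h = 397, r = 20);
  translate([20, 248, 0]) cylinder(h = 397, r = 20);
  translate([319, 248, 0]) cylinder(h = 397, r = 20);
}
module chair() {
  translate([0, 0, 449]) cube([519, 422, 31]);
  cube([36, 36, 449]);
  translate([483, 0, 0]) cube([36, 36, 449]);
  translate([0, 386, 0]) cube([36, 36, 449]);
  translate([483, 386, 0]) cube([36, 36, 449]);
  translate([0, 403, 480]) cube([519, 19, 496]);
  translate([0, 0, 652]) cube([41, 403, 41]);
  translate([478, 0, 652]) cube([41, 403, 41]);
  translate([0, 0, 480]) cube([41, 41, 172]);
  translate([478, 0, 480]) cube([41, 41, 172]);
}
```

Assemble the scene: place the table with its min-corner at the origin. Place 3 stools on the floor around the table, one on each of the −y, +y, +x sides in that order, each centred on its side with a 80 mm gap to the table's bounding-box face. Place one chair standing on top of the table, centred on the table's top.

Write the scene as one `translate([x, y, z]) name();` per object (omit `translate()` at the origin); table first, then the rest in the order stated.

table();
translate([267, -348, 0]) stool();
translate([267, 764, 0]) stool();
translate([953, 208, 0]) stool();
translate([177, 131, 740]) chair();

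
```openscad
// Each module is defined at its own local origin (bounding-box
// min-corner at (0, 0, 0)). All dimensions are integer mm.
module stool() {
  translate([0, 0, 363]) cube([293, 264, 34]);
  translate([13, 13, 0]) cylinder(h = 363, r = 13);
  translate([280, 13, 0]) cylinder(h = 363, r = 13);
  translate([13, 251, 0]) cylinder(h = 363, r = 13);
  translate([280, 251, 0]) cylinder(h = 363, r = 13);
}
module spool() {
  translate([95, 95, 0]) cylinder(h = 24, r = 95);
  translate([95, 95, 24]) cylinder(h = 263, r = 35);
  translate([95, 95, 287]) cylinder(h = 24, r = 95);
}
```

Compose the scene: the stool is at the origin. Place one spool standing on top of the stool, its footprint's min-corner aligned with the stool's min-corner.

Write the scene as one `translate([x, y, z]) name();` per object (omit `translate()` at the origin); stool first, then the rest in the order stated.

stool();
translate([0, 0, 397]) spool();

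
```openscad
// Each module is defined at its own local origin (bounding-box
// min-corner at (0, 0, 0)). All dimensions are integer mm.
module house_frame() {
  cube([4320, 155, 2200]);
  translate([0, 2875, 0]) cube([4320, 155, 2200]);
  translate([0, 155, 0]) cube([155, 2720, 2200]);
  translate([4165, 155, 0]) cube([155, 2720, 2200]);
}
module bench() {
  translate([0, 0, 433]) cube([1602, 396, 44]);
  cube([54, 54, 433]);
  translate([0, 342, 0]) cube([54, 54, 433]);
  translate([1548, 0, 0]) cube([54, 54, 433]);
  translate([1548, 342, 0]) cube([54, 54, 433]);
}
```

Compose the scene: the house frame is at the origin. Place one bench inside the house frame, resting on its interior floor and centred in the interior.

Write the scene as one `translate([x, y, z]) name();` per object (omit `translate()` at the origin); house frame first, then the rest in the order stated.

house_frame();
translate([1359, 1317, 0]) bench();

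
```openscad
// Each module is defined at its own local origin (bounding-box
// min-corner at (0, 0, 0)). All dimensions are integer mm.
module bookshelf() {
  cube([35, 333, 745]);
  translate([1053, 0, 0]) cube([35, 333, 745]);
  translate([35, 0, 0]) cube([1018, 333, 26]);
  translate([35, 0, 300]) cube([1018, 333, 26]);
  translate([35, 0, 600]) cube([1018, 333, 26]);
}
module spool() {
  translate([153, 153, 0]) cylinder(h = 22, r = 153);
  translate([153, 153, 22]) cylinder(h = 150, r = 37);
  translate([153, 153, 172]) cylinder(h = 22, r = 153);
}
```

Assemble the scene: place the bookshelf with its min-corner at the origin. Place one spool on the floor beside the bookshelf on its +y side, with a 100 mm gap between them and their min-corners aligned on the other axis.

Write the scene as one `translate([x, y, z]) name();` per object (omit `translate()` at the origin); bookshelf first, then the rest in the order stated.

bookshelf();
translate([0, 433, 0]) spool();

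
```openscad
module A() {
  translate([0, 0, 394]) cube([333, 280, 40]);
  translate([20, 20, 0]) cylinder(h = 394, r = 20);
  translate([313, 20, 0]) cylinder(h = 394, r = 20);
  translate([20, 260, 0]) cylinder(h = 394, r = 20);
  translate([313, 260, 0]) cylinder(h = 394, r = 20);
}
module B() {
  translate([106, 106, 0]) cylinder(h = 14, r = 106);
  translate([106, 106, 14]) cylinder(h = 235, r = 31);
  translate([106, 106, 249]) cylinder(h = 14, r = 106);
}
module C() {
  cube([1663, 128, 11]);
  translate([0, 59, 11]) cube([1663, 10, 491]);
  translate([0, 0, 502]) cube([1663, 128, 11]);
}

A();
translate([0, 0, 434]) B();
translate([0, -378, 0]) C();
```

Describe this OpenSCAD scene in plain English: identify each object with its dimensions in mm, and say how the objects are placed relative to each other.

A is a four-legged stool. The seat is 333×280 mm, 40 mm thick, top at z = 434 mm. It stands on four round legs, each 40 mm in diameter, from z = 0 to the seat underside, each leg's axis is inset half a diameter from the nearest pair of seat edges (so the leg's bounding box is flush with the corner).

B is a spool: two coaxial disc flanges of radius 106 mm and thickness 14 mm, joined by a core cylinder of radius 31 mm and height 235 mm. The lower flange rests on z = 0 and the three cylinders share a vertical axis.

C is an I-beam lying along x, 1663 mm long. Overall section height 513 mm. Two flanges 128 mm wide (y) and 11 mm thick, one on the floor and one at the top; a web 10 mm thick runs between them, centred on the flange width.

The spool is on top of the stool. The I-beam is on the floor beside the stool on its −y side.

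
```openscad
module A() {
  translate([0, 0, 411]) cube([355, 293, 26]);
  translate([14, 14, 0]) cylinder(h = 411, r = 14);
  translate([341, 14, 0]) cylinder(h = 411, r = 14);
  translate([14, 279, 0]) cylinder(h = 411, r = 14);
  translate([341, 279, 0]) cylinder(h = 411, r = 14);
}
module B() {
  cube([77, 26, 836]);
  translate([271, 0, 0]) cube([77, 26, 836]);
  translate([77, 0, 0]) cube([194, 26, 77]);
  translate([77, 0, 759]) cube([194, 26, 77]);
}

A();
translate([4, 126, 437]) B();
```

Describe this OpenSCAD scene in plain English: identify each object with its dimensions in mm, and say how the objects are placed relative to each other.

A is a simple wooden stool: a rectangular seat 355 mm (x) by 293 mm (y), 26 mm thick, top face at z = 437 mm, on four round legs, each 28 mm in diameter. The legs rest on z = 0, each leg's axis is inset half a diameter from the nearest pair of seat edges (so the leg's bounding box is flush with the corner).

B is a picture frame with a 194×682 mm rectangular opening (x by z) and a uniform 77 mm border on every side. Frame depth is 26 mm along y. It is built from two vertical stiles running the full outside height and two horizontal rails spanning the gap between the stiles.

The picture frame is on top of the stool.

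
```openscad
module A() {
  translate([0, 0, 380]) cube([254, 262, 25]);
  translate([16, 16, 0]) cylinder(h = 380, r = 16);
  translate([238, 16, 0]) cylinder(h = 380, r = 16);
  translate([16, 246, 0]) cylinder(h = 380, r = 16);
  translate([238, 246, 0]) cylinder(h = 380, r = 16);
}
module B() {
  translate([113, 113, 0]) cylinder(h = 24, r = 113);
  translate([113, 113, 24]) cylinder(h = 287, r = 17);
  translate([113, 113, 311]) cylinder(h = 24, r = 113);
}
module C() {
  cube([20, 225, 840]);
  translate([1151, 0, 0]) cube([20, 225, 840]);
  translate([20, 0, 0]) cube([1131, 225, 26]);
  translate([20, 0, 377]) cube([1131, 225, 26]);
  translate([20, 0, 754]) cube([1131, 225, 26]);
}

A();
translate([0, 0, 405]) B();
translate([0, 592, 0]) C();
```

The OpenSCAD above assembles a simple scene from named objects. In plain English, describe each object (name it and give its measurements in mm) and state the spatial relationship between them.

A is a four-legged stool. The seat is 254×262 mm, 25 mm thick, top at z = 405 mm. It stands on four round legs, each 32 mm in diameter, from z = 0 to the seat underside, each leg's axis is inset half a diameter from the nearest pair of seat edges (so the leg's bounding box is flush with the corner).

B is a spool: two coaxial disc flanges of radius 113 mm and thickness 24 mm, joined by a core cylinder of radius 17 mm and height 287 mm. The lower flange rests on z = 0 and the three cylinders share a vertical axis.

C is an open bookshelf. Two side panels, each 20 mm thick, 225 mm deep and 840 mm tall, stand 1171 mm apart (outside-to-outside). Between them sit 3 shelves, each 26 mm thick and 225 mm deep, spanning the full gap between the sides. The bottom shelf rests on the floor (its underside at z = 0) and the clear gap between one shelf's top and the next shelf's underside is 351 mm.

The spool is on top of the stool. The bookshelf is on the floor beside the stool on its +y side.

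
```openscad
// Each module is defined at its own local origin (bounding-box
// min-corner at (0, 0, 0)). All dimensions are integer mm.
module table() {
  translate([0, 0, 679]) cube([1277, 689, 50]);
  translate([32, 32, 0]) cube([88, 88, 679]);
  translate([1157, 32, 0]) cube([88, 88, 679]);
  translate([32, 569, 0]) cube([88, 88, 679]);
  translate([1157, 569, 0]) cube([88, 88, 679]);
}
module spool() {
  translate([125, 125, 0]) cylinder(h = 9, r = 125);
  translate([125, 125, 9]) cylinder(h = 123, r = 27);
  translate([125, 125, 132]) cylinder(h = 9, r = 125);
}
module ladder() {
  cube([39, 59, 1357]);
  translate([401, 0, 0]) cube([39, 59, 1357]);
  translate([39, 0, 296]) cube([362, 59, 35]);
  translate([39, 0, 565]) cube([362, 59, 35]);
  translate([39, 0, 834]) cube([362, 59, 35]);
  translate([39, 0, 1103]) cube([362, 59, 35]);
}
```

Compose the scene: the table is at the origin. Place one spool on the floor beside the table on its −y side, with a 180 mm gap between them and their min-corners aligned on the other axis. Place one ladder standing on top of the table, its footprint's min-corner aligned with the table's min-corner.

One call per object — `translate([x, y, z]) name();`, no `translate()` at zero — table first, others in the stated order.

table();
translate([0, -430, 0]) spool();
translate([0, 0, 729]) ladder();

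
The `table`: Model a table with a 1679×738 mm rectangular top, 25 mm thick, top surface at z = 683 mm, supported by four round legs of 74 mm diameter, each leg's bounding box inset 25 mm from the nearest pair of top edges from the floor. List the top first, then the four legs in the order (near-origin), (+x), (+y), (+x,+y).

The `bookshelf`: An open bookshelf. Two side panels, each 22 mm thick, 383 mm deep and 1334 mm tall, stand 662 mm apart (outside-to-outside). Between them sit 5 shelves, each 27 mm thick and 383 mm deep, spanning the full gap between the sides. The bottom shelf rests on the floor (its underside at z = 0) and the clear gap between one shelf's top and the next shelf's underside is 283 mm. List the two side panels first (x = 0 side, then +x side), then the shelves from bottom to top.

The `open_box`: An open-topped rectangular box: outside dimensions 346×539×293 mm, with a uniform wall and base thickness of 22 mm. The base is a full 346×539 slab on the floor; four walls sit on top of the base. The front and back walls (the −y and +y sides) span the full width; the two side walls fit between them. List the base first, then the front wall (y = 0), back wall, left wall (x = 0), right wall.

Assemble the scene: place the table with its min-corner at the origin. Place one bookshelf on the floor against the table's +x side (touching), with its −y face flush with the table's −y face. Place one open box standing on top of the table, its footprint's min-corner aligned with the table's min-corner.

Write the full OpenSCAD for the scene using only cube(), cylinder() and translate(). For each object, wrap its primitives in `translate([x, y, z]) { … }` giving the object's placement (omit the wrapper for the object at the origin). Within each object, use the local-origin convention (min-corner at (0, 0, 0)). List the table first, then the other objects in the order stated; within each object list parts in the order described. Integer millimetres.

translate([0, 0, 658]) cube([1679, 738, 25]);
translate([62, 62, 0]) cylinder(h = 658, r = 37);
translate([1617, 62, 0]) cylinder(h = 658, r = 37);
translate([62, 676, 0]) cylinder(h = 658, r = 37);
translate([1617, 676, 0]) cylinder(h = 658, r = 37);
translate([1679, 0, 0]) {
  cube([22, 383, 1334]);
  translate([640, 0, 0]) cube([22, 383, 1334]);
  translate([22, 0, 0]) cube([618, 383, 27]);
  translate([22, 0, 310]) cube([618, 383, 27]);
  translate([22, 0, 620]) cube([618, 383, 27]);
  translate([22, 0, 930]) cube([618, 383, 27]);
  translate([22, 0, 1240]) cube([618, 383, 27]);
}
translate([0, 0, 683]) {
  cube([346, 539, 22]);
  translate([0, 0, 22]) cube([346, 22, 271]);
  translate([0, 517, 22]) cube([346, 22, 271]);
  translate([0, 22, 22]) cube([22, 495, 271]);
  translate([324, 22, 22]) cube([22, 495, 271]);
}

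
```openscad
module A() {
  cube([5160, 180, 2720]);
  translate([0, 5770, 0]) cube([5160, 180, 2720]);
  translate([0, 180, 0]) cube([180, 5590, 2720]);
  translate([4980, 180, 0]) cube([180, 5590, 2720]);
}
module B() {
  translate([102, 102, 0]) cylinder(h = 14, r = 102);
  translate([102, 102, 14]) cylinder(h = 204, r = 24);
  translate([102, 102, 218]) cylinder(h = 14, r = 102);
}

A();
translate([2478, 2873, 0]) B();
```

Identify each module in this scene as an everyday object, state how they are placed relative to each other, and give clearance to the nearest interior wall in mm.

A is a house frame. B is a spool. The spool sits inside the house frame, centred. The clearance to the nearest interior wall is 2298 mm.

Clearances: x = 2298, y = 2693; minimum 2298 mm.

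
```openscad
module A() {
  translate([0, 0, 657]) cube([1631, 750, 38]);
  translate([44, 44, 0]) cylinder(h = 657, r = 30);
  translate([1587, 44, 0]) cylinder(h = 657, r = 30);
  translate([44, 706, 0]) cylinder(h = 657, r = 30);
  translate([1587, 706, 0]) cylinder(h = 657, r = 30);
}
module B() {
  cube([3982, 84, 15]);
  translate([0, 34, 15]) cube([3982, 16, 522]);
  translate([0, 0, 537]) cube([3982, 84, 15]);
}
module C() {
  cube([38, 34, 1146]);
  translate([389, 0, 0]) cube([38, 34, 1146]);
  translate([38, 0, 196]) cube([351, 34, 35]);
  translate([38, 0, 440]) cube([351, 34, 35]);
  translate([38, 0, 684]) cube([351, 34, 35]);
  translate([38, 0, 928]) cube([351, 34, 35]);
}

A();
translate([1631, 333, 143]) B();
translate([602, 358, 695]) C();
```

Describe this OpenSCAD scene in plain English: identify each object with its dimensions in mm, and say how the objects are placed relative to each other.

A is a table with a 1631×750 mm rectangular top, 38 mm thick, top surface at z = 695 mm, supported by four round legs of 60 mm diameter, each leg's bounding box inset 14 mm from the nearest pair of top edges, running from the floor.

B is an I-beam lying along x, 3982 mm long. Overall section height 552 mm. Two flanges 84 mm wide (y) and 15 mm thick, one on the floor and one at the top; a web 16 mm thick runs between them, centred on the flange width.

C is a straight ladder. Two 38×34 mm vertical rails, 1146 mm tall, stand 427 mm apart (outside-to-outside) with their front faces coplanar on the −y side. 4 rungs, each 34 mm deep and 35 mm tall, span between the inner faces of the rails, front faces flush with the rails. The lowest rung's underside is at z = 196 mm and rungs are spaced 244 mm apart (underside to underside).

The I-beam is beside the table with their tops flush at z = 695. The ladder is on top of the table, centred.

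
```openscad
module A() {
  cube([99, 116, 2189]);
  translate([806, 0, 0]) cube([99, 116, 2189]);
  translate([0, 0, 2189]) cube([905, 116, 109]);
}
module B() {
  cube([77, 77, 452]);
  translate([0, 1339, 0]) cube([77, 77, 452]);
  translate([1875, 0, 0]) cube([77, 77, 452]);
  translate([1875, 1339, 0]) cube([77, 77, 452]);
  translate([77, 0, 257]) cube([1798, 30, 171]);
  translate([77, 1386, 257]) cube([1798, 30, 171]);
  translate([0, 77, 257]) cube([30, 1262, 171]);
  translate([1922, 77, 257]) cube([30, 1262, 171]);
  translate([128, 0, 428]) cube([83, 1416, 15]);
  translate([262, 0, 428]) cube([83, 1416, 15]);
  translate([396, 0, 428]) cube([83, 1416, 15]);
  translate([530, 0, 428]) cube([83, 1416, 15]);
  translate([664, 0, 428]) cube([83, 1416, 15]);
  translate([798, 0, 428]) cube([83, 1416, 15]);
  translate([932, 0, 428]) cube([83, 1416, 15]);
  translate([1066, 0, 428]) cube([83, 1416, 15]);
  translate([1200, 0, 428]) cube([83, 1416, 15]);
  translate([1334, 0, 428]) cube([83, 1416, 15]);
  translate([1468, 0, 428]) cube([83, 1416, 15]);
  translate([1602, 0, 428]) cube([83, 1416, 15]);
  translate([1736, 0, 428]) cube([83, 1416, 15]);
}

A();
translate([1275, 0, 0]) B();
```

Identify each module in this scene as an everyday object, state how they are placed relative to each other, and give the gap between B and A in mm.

A is a door frame. B is a bed frame. The bed frame is on the floor beside the door frame on its +x side. The gap between the bed frame and the door frame is 370 mm.

The bed frame's nearest face is 370 mm from the door frame's +x face.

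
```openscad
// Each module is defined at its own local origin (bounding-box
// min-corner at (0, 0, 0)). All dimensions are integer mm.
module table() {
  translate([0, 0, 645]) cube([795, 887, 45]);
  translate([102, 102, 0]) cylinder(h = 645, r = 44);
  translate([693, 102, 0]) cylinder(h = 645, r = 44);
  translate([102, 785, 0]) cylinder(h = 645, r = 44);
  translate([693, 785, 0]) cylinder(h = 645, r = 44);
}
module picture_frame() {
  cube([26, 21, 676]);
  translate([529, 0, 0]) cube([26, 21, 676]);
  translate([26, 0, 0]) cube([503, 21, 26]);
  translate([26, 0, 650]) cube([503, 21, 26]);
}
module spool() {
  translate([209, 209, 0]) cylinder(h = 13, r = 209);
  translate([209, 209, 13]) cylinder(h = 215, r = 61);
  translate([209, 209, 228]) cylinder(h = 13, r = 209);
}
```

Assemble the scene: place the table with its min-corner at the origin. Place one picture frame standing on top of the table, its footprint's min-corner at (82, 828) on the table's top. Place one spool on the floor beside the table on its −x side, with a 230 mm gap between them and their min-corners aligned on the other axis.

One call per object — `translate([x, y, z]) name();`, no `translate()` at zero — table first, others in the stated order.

table();
translate([82, 828, 690]) picture_frame();
translate([-648, 0, 0]) spool();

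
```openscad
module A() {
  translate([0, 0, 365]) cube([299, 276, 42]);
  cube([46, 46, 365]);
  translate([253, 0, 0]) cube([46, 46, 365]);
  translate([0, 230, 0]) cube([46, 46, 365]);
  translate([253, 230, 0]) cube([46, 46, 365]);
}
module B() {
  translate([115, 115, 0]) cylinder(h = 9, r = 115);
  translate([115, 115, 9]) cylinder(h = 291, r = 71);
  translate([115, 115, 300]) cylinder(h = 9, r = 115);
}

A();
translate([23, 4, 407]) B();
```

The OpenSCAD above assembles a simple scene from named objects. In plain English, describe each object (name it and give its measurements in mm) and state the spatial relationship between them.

A is a simple wooden stool: a rectangular seat 299 mm (x) by 276 mm (y), 42 mm thick, top face at z = 407 mm, on four square legs, each 46×46 mm in cross-section. The legs rest on z = 0, each flush with a corner of the seat.

B is a spool: two coaxial disc flanges of radius 115 mm and thickness 9 mm, joined by a core cylinder of radius 71 mm and height 291 mm. The lower flange rests on z = 0 and the three cylinders share a vertical axis.

The spool is on top of the stool.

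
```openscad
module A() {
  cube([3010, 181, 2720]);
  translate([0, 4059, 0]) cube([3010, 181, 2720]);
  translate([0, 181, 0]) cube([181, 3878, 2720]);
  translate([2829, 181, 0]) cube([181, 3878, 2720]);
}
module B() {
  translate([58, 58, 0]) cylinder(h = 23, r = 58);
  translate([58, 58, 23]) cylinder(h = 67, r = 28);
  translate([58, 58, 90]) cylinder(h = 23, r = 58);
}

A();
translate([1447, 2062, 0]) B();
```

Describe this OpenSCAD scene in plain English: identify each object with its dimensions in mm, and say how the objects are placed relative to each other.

A is the wall frame of a small rectangular building: four walls, each 2720 mm tall and 181 mm thick, enclosing a footprint 3010 mm (x) by 4240 mm (y) outside-to-outside, with no floor or roof. The front and back walls (the −y and +y sides) span the full width; the two side walls fit between them.

B is a spool: two coaxial disc flanges of radius 58 mm and thickness 23 mm, joined by a core cylinder of radius 28 mm and height 67 mm. The lower flange rests on z = 0 and the three cylinders share a vertical axis.

The spool sits inside the house frame, centred.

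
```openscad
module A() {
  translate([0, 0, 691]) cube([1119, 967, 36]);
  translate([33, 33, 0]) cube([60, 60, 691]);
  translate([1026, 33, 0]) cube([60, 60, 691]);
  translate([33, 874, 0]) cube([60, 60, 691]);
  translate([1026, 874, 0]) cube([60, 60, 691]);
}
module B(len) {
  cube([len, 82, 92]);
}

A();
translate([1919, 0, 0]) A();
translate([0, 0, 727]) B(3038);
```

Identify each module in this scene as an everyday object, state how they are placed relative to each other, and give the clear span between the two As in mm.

Second table starts at x = 1919; first ends at x = 1119; clear span = 1919 − 1119 = 800 mm.

A is a table. B is a beam. A beam spans the tops of two tables. The clear span between the two tables is 800 mm.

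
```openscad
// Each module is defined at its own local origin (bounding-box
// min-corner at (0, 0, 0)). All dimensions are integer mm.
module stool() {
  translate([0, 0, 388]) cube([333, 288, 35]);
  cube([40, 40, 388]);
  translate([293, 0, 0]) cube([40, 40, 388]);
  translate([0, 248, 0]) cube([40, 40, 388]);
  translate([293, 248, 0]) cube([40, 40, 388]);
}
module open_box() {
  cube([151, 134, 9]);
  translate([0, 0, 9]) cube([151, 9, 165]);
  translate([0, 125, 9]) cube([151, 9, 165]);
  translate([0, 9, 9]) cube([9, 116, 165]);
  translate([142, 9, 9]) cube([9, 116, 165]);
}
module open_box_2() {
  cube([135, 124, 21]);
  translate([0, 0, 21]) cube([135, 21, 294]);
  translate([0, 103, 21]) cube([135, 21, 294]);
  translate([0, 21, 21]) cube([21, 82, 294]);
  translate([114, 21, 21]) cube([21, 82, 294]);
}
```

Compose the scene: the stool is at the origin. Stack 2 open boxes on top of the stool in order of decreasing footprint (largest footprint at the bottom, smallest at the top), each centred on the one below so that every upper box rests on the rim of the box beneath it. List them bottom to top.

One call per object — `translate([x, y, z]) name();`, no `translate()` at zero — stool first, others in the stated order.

stool();
translate([91, 77, 423]) open_box();
translate([99, 82, 597]) open_box_2();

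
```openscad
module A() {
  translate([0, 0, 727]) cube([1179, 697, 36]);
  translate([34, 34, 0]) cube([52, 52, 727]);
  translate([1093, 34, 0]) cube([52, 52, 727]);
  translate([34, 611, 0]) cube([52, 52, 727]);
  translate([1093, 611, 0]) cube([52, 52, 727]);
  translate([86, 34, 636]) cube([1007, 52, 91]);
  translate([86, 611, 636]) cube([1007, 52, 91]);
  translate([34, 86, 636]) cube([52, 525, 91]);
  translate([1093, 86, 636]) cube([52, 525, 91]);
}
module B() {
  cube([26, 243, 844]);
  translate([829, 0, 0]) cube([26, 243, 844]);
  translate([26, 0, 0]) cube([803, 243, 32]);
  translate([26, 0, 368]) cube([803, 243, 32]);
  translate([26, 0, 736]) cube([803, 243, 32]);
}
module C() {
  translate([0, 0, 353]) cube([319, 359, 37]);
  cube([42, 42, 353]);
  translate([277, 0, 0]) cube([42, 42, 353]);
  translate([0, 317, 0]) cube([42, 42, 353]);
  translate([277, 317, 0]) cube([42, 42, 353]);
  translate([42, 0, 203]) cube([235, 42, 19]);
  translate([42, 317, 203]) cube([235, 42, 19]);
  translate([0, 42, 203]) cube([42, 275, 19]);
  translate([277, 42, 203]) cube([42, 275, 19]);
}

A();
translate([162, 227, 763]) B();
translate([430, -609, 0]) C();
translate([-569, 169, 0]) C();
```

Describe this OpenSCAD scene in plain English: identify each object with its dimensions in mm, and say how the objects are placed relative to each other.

A is a rectangular dining table. The top is 1179×697×36 mm with its upper surface at z = 763 mm. It stands on four 52×52 mm square legs, each inset 34 mm from the nearest pair of top edges, running from the floor to the underside of the top. Four apron rails, 52 mm thick and 91 mm tall, run between adjacent legs with their top edges flush with the underside of the top and their outer faces flush with the legs' outer faces.

B is a bookshelf 855 mm wide overall, 243 mm deep and 844 mm tall. The two sides are 26 mm thick vertical panels. 3 horizontal shelves of 32 mm thickness span between the inner faces of the sides; the lowest shelf sits on the floor and shelves are stacked with a clear vertical gap of 336 mm between each pair.

C is a four-legged stool. The seat is 319×359 mm, 37 mm thick, top at z = 390 mm. It stands on four square legs, each 42×42 mm in cross-section, from z = 0 to the seat underside, each flush with a corner of the seat. Four stretchers, 42 mm wide and 19 mm tall, connect adjacent legs with their undersides at z = 203 mm, each running between the inner faces of the legs it joins and aligned with the legs' outer faces on the other axis.

The bookshelf is on top of the table, centred. Two stools sit around the table at the −y, −x sides.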